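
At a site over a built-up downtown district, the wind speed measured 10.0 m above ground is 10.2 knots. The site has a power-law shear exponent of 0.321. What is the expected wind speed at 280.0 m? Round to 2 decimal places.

Power-law profile: V₂ = V₁ · (z₂/z₁)^α
V₂ = 10.2 × (280.0/10.0)^0.321 = 10.2 × (28.0000)^0.321
    = 10.2 × 2.9143 = 29.7261 knots

29.73 knots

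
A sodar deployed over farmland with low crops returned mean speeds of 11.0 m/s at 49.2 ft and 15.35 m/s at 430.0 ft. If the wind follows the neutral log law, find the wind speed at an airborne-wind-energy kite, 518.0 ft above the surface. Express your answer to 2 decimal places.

Log law: V ∝ ln(z/z₀). From the pair, with r = V₁/V₂ = 0.71661,
ln z₀ = (ln z₁ − r·ln z₂)/(1 − r) = (3.8959 − 0.71661×6.0638)/0.28339 = -1.5861 → z₀ = 0.2047 ft
V₃ = V₁ · ln(z₃/z₀)/ln(z₁/z₀) = 11.0 × 7.8361/5.4820 = 15.7236 m/s

15.72 m/s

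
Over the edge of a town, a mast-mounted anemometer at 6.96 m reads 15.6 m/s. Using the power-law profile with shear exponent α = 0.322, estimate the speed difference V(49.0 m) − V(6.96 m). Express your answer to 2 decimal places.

Power law: V₂ = V₁ · (z₂/z₁)^α = 15.6 × (7.0402)^0.322 = 29.2447 m/s
ΔV = 29.2447 − 15.6 = 13.6447 m/s

13.64 m/s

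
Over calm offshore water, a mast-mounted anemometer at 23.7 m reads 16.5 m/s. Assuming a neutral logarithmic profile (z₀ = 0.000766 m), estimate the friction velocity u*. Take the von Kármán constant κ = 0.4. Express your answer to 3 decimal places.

u* ≈ 0.638 m/s

Log law: V(z) = (u*/κ) · ln(z/z₀) ⇒ u* = κ · V / ln(z/z₀)
u* = 0.4 × 16.5 / ln(23.7/0.000766) = 0.4 × 16.5 / 10.3398
   = 6.6000 / 10.3398 = 0.6383 m/s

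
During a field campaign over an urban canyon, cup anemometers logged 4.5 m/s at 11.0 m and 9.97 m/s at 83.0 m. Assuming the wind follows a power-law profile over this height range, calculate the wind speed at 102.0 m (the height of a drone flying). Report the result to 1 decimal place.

10.8 m/s

First find α: α = ln(V₂/V₁)/ln(z₂/z₁) = ln(9.97/4.5)/ln(83.0/11.0) = 0.79550/2.02095 = 0.3936
Extrapolate from 83.0 m to 102.0 m: V₃ = 9.97 × (102.0/83.0)^0.3936 = 9.97 × 1.0845 = 10.8127 m/s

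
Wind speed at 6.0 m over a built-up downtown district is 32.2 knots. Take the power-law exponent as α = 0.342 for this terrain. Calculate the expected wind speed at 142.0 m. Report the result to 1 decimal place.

Power-law profile: V₂ = V₁ · (z₂/z₁)^α
V₂ = 32.2 × (142.0/6.0)^0.342 = 32.2 × (23.6667)^0.342
    = 32.2 × 2.9509 = 95.0191 knots

95.0 knots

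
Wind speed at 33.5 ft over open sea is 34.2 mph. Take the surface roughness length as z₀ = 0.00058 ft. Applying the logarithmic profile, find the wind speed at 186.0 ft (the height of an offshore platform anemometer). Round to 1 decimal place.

Log law: V(z) ∝ ln(z/z₀), so V₂/V₁ = ln(z₂/z₀) / ln(z₁/z₀).
ln(186.0/0.00058) = 12.6782, ln(33.5/0.00058) = 10.9640
V₂ = 34.2 × 12.6782/10.9640 = 34.2 × 1.1563 = 39.5471 mph

39.5 mph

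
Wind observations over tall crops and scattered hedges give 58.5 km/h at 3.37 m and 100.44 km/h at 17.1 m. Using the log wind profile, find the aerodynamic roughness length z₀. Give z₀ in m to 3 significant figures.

Log law: V(z) ∝ ln(z/z₀). With r = V₁/V₂ = 58.5/100.44 = 0.58244,
r · ln(z₂/z₀) = ln(z₁/z₀) ⇒ ln z₀ = (ln z₁ − r·ln z₂)/(1 − r)
ln z₀ = (1.21491 − 0.58244×2.83908) / 0.41756 = -1.0506
z₀ = exp(-1.0506) = 0.3497 m

z₀ ≈ 0.350 m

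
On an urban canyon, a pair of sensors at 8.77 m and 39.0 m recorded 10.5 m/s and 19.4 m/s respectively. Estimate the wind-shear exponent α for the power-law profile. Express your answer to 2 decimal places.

α ≈ 0.41

Power law: V₂/V₁ = (z₂/z₁)^α ⇒ α = ln(V₂/V₁) / ln(z₂/z₁)
α = ln(19.4/10.5) / ln(39.0/8.77) = ln(1.8476) / ln(4.4470)
  = 0.61390 / 1.49222 = 0.41140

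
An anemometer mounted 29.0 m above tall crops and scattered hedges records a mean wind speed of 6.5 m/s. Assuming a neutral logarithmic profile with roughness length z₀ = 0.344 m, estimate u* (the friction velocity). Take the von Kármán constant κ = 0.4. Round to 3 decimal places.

u* ≈ 0.586 m/s

Log law: V(z) = (u*/κ) · ln(z/z₀) ⇒ u* = κ · V / ln(z/z₀)
u* = 0.4 × 6.5 / ln(29.0/0.344) = 0.4 × 6.5 / 4.4344
   = 2.6000 / 4.4344 = 0.5863 m/s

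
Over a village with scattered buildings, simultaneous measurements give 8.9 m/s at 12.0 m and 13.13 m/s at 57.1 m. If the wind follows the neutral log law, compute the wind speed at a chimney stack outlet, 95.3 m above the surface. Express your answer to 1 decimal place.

14.5 m/s

Log law: V ∝ ln(z/z₀). From the pair, with r = V₁/V₂ = 0.67784,
ln z₀ = (ln z₁ − r·ln z₂)/(1 − r) = (2.4849 − 0.67784×4.0448)/0.32216 = -0.7971 → z₀ = 0.4506 m
V₃ = V₁ · ln(z₃/z₀)/ln(z₁/z₀) = 8.9 × 5.3542/3.2821 = 14.5190 m/s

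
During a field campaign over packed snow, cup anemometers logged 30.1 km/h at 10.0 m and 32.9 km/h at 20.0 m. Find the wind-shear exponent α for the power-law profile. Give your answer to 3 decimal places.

Power law: V₂/V₁ = (z₂/z₁)^α ⇒ α = ln(V₂/V₁) / ln(z₂/z₁)
α = ln(32.9/30.1) / ln(20.0/10.0) = ln(1.0930) / ln(2.0000)
  = 0.08895 / 0.69315 = 0.12832

α ≈ 0.128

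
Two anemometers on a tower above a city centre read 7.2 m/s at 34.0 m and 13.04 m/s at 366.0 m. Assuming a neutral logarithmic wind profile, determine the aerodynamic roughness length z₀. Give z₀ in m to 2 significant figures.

Log law: V(z) ∝ ln(z/z₀). With r = V₁/V₂ = 7.2/13.04 = 0.55215,
r · ln(z₂/z₀) = ln(z₁/z₀) ⇒ ln z₀ = (ln z₁ − r·ln z₂)/(1 − r)
ln z₀ = (3.52636 − 0.55215×5.90263) / 0.44785 = 0.5967
z₀ = exp(0.5967) = 1.816 m

z₀ ≈ 1.8 m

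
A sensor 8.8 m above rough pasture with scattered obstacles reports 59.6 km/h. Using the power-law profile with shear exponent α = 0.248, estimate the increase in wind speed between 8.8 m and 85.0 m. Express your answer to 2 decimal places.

Power law: V₂ = V₁ · (z₂/z₁)^α = 59.6 × (9.6591)^0.248 = 104.5949 km/h
ΔV = 104.5949 − 59.6 = 44.9949 km/h

44.99 km/h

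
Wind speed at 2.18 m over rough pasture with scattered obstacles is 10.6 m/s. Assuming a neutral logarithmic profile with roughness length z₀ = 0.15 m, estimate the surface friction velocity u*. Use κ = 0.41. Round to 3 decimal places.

u* ≈ 1.624 m/s

Log law: V(z) = (u*/κ) · ln(z/z₀) ⇒ u* = κ · V / ln(z/z₀)
u* = 0.41 × 10.6 / ln(2.18/0.15) = 0.41 × 10.6 / 2.6764
   = 4.3460 / 2.6764 = 1.6238 m/s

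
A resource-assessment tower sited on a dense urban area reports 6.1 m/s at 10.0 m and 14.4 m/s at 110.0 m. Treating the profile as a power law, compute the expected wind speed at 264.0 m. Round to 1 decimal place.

19.7 m/s

First find α: α = ln(V₂/V₁)/ln(z₂/z₁) = ln(14.4/6.1)/ln(110.0/10.0) = 0.85894/2.39790 = 0.3582
Extrapolate from 110.0 m to 264.0 m: V₃ = 14.4 × (264.0/110.0)^0.3582 = 14.4 × 1.3683 = 19.7041 m/s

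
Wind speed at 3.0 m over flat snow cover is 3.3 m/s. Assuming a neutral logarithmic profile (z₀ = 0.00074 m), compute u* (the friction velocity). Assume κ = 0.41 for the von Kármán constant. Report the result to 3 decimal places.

u* ≈ 0.163 m/s

Log law: V(z) = (u*/κ) · ln(z/z₀) ⇒ u* = κ · V / ln(z/z₀)
u* = 0.41 × 3.3 / ln(3.0/0.00074) = 0.41 × 3.3 / 8.3075
   = 1.3530 / 8.3075 = 0.1629 m/s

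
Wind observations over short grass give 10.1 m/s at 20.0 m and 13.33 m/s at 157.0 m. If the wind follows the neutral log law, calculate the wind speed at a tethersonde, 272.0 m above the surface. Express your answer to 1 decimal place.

Log law: V ∝ ln(z/z₀). From the pair, with r = V₁/V₂ = 0.75769,
ln z₀ = (ln z₁ − r·ln z₂)/(1 − r) = (2.9957 − 0.75769×5.0562)/0.24231 = -3.4474 → z₀ = 0.03183 m
V₃ = V₁ · ln(z₃/z₀)/ln(z₁/z₀) = 10.1 × 9.0532/6.4431 = 14.1915 m/s

14.2 m/s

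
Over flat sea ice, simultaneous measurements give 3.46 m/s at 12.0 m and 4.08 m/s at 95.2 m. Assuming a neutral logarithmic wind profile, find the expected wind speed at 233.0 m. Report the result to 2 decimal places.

Log law: V ∝ ln(z/z₀). From the pair, with r = V₁/V₂ = 0.84804,
ln z₀ = (ln z₁ − r·ln z₂)/(1 − r) = (2.4849 − 0.84804×4.5560)/0.15196 = -9.0730 → z₀ = 0.0001147 m
V₃ = V₁ · ln(z₃/z₀)/ln(z₁/z₀) = 3.46 × 14.5241/11.5579 = 4.3479 m/s

4.35 m/s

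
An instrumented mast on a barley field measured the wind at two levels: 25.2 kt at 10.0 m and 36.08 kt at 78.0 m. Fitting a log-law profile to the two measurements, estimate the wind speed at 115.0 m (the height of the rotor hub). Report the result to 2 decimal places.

38.14 kt

Log law: V ∝ ln(z/z₀). From the pair, with r = V₁/V₂ = 0.69845,
ln z₀ = (ln z₁ − r·ln z₂)/(1 − r) = (2.3026 − 0.69845×4.3567)/0.30155 = -2.4551 → z₀ = 0.08585 m
V₃ = V₁ · ln(z₃/z₀)/ln(z₁/z₀) = 25.2 × 7.2001/4.7577 = 38.1363 kt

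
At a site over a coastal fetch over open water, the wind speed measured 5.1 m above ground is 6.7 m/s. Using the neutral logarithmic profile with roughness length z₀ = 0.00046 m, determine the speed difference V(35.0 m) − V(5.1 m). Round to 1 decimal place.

1.4 m/s

Log law: V₂ = V₁ · ln(z₂/z₀)/ln(z₁/z₀) = 6.7 × 11.2396/9.3135 = 8.0856 m/s
ΔV = 8.0856 − 6.7 = 1.3856 m/s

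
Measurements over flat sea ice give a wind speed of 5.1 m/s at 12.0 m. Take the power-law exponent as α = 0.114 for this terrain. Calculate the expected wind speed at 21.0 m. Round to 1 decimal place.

5.4 m/s

Power-law profile: V₂ = V₁ · (z₂/z₁)^α
V₂ = 5.1 × (21.0/12.0)^0.114 = 5.1 × (1.7500)^0.114
    = 5.1 × 1.0659 = 5.4360 m/s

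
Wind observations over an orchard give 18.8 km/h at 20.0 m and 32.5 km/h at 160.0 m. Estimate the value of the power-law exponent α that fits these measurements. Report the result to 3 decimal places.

Power law: V₂/V₁ = (z₂/z₁)^α ⇒ α = ln(V₂/V₁) / ln(z₂/z₁)
α = ln(32.5/18.8) / ln(160.0/20.0) = ln(1.7287) / ln(8.0000)
  = 0.54738 / 2.07944 = 0.26324

α ≈ 0.263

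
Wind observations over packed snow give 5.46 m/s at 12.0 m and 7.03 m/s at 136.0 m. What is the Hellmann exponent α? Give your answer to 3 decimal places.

Power law: V₂/V₁ = (z₂/z₁)^α ⇒ α = ln(V₂/V₁) / ln(z₂/z₁)
α = ln(7.03/5.46) / ln(136.0/12.0) = ln(1.2875) / ln(11.3333)
  = 0.25274 / 2.42775 = 0.10410

α ≈ 0.104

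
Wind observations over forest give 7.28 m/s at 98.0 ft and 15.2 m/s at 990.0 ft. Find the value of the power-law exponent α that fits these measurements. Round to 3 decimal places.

Power law: V₂/V₁ = (z₂/z₁)^α ⇒ α = ln(V₂/V₁) / ln(z₂/z₁)
α = ln(15.2/7.28) / ln(990.0/98.0) = ln(2.0879) / ln(10.1020)
  = 0.73616 / 2.31274 = 0.31831

α ≈ 0.318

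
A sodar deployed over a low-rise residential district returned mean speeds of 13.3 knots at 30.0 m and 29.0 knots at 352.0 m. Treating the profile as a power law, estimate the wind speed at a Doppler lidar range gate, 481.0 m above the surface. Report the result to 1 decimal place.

First find α: α = ln(V₂/V₁)/ln(z₂/z₁) = ln(29.0/13.3)/ln(352.0/30.0) = 0.77953/2.46243 = 0.3166
Extrapolate from 352.0 m to 481.0 m: V₃ = 29.0 × (481.0/352.0)^0.3166 = 29.0 × 1.1039 = 32.0129 knots

32.0 knots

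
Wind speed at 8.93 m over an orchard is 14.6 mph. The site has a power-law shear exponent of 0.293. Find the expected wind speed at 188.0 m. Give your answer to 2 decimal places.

Power-law profile: V₂ = V₁ · (z₂/z₁)^α
V₂ = 14.6 × (188.0/8.93)^0.293 = 14.6 × (21.0526)^0.293
    = 14.6 × 2.4419 = 35.6518 mph

35.65 mph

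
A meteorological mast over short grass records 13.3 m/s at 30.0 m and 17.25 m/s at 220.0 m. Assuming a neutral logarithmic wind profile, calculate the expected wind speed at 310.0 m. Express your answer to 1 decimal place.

17.9 m/s

Log law: V ∝ ln(z/z₀). From the pair, with r = V₁/V₂ = 0.77101,
ln z₀ = (ln z₁ − r·ln z₂)/(1 − r) = (3.4012 − 0.77101×5.3936)/0.22899 = -3.3075 → z₀ = 0.03661 m
V₃ = V₁ · ln(z₃/z₀)/ln(z₁/z₀) = 13.3 × 9.0441/6.7087 = 17.9299 m/s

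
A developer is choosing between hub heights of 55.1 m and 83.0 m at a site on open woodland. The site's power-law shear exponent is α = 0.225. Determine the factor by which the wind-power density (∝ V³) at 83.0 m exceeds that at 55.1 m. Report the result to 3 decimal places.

Speed ratio: V_B/V_A = (z_B/z_A)^α = (83.0/55.1)^0.225 = (1.5064)^0.225 = 1.09656
Power-density ratio: P_B/P_A = (V_B/V_A)³ = (1.09656)³ = 1.31856

1.319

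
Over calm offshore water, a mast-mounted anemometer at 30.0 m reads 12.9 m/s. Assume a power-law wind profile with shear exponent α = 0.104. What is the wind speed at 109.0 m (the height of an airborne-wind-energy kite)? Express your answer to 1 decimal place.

14.8 m/s

Power-law profile: V₂ = V₁ · (z₂/z₁)^α
V₂ = 12.9 × (109.0/30.0)^0.104 = 12.9 × (3.6333)^0.104
    = 12.9 × 1.1436 = 14.7524 m/s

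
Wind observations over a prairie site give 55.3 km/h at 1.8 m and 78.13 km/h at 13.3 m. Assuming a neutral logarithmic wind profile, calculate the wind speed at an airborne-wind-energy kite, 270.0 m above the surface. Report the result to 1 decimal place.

112.5 km/h

Log law: V ∝ ln(z/z₀). From the pair, with r = V₁/V₂ = 0.70779,
ln z₀ = (ln z₁ − r·ln z₂)/(1 − r) = (0.5878 − 0.70779×2.5878)/0.29221 = -4.2567 → z₀ = 0.01417 m
V₃ = V₁ · ln(z₃/z₀)/ln(z₁/z₀) = 55.3 × 9.8551/4.8444 = 112.4970 km/h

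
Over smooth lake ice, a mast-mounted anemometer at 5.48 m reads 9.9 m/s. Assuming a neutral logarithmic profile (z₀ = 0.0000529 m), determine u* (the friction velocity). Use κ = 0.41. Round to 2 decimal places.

Log law: V(z) = (u*/κ) · ln(z/z₀) ⇒ u* = κ · V / ln(z/z₀)
u* = 0.41 × 9.9 / ln(5.48/0.0000529) = 0.41 × 9.9 / 11.5482
   = 4.0590 / 11.5482 = 0.3515 m/s

u* ≈ 0.35 m/s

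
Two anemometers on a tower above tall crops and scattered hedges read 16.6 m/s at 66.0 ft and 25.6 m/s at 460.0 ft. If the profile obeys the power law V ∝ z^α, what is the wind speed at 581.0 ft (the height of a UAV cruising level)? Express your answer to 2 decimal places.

26.97 m/s

First find α: α = ln(V₂/V₁)/ln(z₂/z₁) = ln(25.6/16.6)/ln(460.0/66.0) = 0.43319/1.94157 = 0.2231
Extrapolate from 460.0 ft to 581.0 ft: V₃ = 25.6 × (581.0/460.0)^0.2231 = 25.6 × 1.0535 = 26.9692 m/s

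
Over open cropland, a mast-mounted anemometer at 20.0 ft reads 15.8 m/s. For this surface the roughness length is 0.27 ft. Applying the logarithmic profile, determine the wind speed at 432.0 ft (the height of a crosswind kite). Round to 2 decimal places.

Log law: V(z) ∝ ln(z/z₀), so V₂/V₁ = ln(z₂/z₀) / ln(z₁/z₀).
ln(432.0/0.27) = 7.3778, ln(20.0/0.27) = 4.3051
V₂ = 15.8 × 7.3778/4.3051 = 15.8 × 1.7137 = 27.0771 m/s

27.08 m/s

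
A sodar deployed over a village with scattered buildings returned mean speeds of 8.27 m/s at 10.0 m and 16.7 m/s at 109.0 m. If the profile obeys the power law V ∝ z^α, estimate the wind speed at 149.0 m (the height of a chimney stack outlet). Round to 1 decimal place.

18.3 m/s

First find α: α = ln(V₂/V₁)/ln(z₂/z₁) = ln(16.7/8.27)/ln(109.0/10.0) = 0.70277/2.38876 = 0.2942
Extrapolate from 109.0 m to 149.0 m: V₃ = 16.7 × (149.0/109.0)^0.2942 = 16.7 × 1.0963 = 18.3087 m/s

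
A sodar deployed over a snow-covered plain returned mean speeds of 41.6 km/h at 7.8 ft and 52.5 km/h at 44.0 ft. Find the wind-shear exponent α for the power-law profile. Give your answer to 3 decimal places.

Power law: V₂/V₁ = (z₂/z₁)^α ⇒ α = ln(V₂/V₁) / ln(z₂/z₁)
α = ln(52.5/41.6) / ln(44.0/7.8) = ln(1.2620) / ln(5.6410)
  = 0.23271 / 1.73007 = 0.13451

α ≈ 0.135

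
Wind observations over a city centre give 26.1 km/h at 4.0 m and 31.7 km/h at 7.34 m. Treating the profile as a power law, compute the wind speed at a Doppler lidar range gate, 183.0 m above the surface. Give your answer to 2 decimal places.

First find α: α = ln(V₂/V₁)/ln(z₂/z₁) = ln(31.7/26.1)/ln(7.34/4.0) = 0.19438/0.60704 = 0.3202
Extrapolate from 7.34 m to 183.0 m: V₃ = 31.7 × (183.0/7.34)^0.3202 = 31.7 × 2.8006 = 88.7796 km/h

88.78 km/h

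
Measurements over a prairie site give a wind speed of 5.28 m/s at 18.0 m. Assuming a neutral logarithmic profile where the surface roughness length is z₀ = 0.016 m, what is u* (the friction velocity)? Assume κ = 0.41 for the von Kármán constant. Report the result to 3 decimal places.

Log law: V(z) = (u*/κ) · ln(z/z₀) ⇒ u* = κ · V / ln(z/z₀)
u* = 0.41 × 5.28 / ln(18.0/0.016) = 0.41 × 5.28 / 7.0255
   = 2.1648 / 7.0255 = 0.3081 m/s

u* ≈ 0.308 m/s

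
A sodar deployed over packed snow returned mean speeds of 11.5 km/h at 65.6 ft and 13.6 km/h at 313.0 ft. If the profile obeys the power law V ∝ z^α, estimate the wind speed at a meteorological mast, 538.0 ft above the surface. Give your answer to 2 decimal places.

14.41 km/h

First find α: α = ln(V₂/V₁)/ln(z₂/z₁) = ln(13.6/11.5)/ln(313.0/65.6) = 0.16772/1.56263 = 0.1073
Extrapolate from 313.0 ft to 538.0 ft: V₃ = 13.6 × (538.0/313.0)^0.1073 = 13.6 × 1.0599 = 14.4141 km/h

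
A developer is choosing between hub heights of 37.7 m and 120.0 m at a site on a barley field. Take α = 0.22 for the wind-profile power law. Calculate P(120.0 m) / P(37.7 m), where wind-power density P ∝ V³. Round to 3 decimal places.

2.147

Speed ratio: V_B/V_A = (z_B/z_A)^α = (120.0/37.7)^0.22 = (3.1830)^0.22 = 1.29010
Power-density ratio: P_B/P_A = (V_B/V_A)³ = (1.29010)³ = 2.14721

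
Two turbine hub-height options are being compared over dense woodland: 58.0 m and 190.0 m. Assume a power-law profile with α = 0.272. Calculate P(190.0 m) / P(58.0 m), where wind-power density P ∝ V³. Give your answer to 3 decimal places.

Speed ratio: V_B/V_A = (z_B/z_A)^α = (190.0/58.0)^0.272 = (3.2759)^0.272 = 1.38092
Power-density ratio: P_B/P_A = (V_B/V_A)³ = (1.38092)³ = 2.63333

2.633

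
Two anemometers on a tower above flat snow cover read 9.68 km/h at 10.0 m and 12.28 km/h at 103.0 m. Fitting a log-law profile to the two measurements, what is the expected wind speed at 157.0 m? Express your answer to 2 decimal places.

Log law: V ∝ ln(z/z₀). From the pair, with r = V₁/V₂ = 0.78827,
ln z₀ = (ln z₁ − r·ln z₂)/(1 − r) = (2.3026 − 0.78827×4.6347)/0.21173 = -6.3802 → z₀ = 0.001695 m
V₃ = V₁ · ln(z₃/z₀)/ln(z₁/z₀) = 9.68 × 11.4364/8.6828 = 12.7499 km/h

12.75 km/h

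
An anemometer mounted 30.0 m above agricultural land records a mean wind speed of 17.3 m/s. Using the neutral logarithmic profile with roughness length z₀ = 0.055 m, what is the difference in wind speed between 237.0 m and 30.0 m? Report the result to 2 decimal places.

Log law: V₂ = V₁ · ln(z₂/z₀)/ln(z₁/z₀) = 17.3 × 8.3685/6.3016 = 22.9742 m/s
ΔV = 22.9742 − 17.3 = 5.6742 m/s

5.67 m/s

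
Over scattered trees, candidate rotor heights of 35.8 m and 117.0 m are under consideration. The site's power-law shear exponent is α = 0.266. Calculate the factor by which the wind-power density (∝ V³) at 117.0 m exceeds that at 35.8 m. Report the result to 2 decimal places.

Speed ratio: V_B/V_A = (z_B/z_A)^α = (117.0/35.8)^0.266 = (3.2682)^0.266 = 1.37026
Power-density ratio: P_B/P_A = (V_B/V_A)³ = (1.37026)³ = 2.57285

2.57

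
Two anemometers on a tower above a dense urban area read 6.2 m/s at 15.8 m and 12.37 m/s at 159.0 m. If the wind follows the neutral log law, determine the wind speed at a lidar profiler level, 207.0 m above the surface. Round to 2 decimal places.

13.07 m/s

Log law: V ∝ ln(z/z₀). From the pair, with r = V₁/V₂ = 0.50121,
ln z₀ = (ln z₁ − r·ln z₂)/(1 − r) = (2.7600 − 0.50121×5.0689)/0.49879 = 0.4399 → z₀ = 1.553 m
V₃ = V₁ · ln(z₃/z₀)/ln(z₁/z₀) = 6.2 × 4.8928/2.3201 = 13.0750 m/s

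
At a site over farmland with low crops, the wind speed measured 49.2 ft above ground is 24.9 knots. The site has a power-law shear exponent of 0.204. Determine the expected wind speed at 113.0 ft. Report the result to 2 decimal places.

Power-law profile: V₂ = V₁ · (z₂/z₁)^α
V₂ = 24.9 × (113.0/49.2)^0.204 = 24.9 × (2.2967)^0.204
    = 24.9 × 1.1849 = 29.5030 knots

29.50 knots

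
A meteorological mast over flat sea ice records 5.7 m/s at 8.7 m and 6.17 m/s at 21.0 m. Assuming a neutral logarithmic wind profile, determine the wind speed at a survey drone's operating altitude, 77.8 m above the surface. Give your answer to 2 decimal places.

Log law: V ∝ ln(z/z₀). From the pair, with r = V₁/V₂ = 0.92382,
ln z₀ = (ln z₁ − r·ln z₂)/(1 − r) = (2.1633 − 0.92382×3.0445)/0.07618 = -8.5236 → z₀ = 0.0001987 m
V₃ = V₁ · ln(z₃/z₀)/ln(z₁/z₀) = 5.7 × 12.8777/10.6869 = 6.8685 m/s

6.87 m/s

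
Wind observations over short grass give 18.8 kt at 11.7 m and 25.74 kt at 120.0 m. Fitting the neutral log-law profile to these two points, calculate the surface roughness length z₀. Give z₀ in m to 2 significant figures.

Log law: V(z) ∝ ln(z/z₀). With r = V₁/V₂ = 18.8/25.74 = 0.73038,
r · ln(z₂/z₀) = ln(z₁/z₀) ⇒ ln z₀ = (ln z₁ − r·ln z₂)/(1 − r)
ln z₀ = (2.45959 − 0.73038×4.78749) / 0.26962 = -3.8465
z₀ = exp(-3.8465) = 0.02135 m

z₀ ≈ 0.021 m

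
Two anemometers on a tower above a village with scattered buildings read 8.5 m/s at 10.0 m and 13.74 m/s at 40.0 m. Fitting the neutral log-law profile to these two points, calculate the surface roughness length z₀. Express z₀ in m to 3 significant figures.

z₀ ≈ 1.06 m

Log law: V(z) ∝ ln(z/z₀). With r = V₁/V₂ = 8.5/13.74 = 0.61863,
r · ln(z₂/z₀) = ln(z₁/z₀) ⇒ ln z₀ = (ln z₁ − r·ln z₂)/(1 − r)
ln z₀ = (2.30259 − 0.61863×3.68888) / 0.38137 = 0.0538
z₀ = exp(0.0538) = 1.055 m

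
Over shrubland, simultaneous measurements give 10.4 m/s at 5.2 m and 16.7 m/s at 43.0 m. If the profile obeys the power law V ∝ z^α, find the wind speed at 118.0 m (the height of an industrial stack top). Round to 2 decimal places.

First find α: α = ln(V₂/V₁)/ln(z₂/z₁) = ln(16.7/10.4)/ln(43.0/5.2) = 0.47360/2.11254 = 0.2242
Extrapolate from 43.0 m to 118.0 m: V₃ = 16.7 × (118.0/43.0)^0.2242 = 16.7 × 1.2540 = 20.9413 m/s

20.94 m/s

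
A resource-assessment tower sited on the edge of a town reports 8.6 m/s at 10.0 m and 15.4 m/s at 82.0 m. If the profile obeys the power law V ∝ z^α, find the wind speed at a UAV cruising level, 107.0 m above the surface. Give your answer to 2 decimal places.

First find α: α = ln(V₂/V₁)/ln(z₂/z₁) = ln(15.4/8.6)/ln(82.0/10.0) = 0.58261/2.10413 = 0.2769
Extrapolate from 82.0 m to 107.0 m: V₃ = 15.4 × (107.0/82.0)^0.2769 = 15.4 × 1.0765 = 16.5776 m/s

16.58 m/s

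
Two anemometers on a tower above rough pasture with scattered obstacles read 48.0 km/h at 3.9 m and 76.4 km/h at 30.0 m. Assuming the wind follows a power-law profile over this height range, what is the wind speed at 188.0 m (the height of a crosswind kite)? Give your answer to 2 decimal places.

First find α: α = ln(V₂/V₁)/ln(z₂/z₁) = ln(76.4/48.0)/ln(30.0/3.9) = 0.46478/2.04022 = 0.2278
Extrapolate from 30.0 m to 188.0 m: V₃ = 76.4 × (188.0/30.0)^0.2278 = 76.4 × 1.5191 = 116.0555 km/h

116.06 km/h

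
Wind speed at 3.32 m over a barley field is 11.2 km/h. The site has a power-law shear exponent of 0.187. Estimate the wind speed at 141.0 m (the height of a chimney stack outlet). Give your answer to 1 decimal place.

22.6 km/h

Power-law profile: V₂ = V₁ · (z₂/z₁)^α
V₂ = 11.2 × (141.0/3.32)^0.187 = 11.2 × (42.4699)^0.187
    = 11.2 × 2.0158 = 22.5772 km/h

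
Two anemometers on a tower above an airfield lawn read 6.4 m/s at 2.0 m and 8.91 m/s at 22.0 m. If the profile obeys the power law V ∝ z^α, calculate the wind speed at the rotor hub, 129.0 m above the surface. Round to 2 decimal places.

First find α: α = ln(V₂/V₁)/ln(z₂/z₁) = ln(8.91/6.4)/ln(22.0/2.0) = 0.33088/2.39790 = 0.1380
Extrapolate from 22.0 m to 129.0 m: V₃ = 8.91 × (129.0/22.0)^0.1380 = 8.91 × 1.2764 = 11.3730 m/s

11.37 m/s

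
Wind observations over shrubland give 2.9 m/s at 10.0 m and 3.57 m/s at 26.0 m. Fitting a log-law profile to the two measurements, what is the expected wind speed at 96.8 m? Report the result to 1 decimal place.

4.5 m/s

Log law: V ∝ ln(z/z₀). From the pair, with r = V₁/V₂ = 0.81232,
ln z₀ = (ln z₁ − r·ln z₂)/(1 − r) = (2.3026 − 0.81232×3.2581)/0.18768 = -1.8332 → z₀ = 0.1599 m
V₃ = V₁ · ln(z₃/z₀)/ln(z₁/z₀) = 2.9 × 6.4059/4.1358 = 4.4918 m/s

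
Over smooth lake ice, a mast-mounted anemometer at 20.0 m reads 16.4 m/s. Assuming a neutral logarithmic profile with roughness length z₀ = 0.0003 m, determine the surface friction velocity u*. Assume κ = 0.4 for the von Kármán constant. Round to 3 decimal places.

u* ≈ 0.591 m/s

Log law: V(z) = (u*/κ) · ln(z/z₀) ⇒ u* = κ · V / ln(z/z₀)
u* = 0.4 × 16.4 / ln(20.0/0.0003) = 0.4 × 16.4 / 11.1075
   = 6.5600 / 11.1075 = 0.5906 m/s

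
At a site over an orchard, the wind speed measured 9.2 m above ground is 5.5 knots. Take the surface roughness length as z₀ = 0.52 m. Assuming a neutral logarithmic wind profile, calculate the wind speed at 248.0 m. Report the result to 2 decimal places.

11.81 knots

Log law: V(z) ∝ ln(z/z₀), so V₂/V₁ = ln(z₂/z₀) / ln(z₁/z₀).
ln(248.0/0.52) = 6.1674, ln(9.2/0.52) = 2.8731
V₂ = 5.5 × 6.1674/2.8731 = 5.5 × 2.1466 = 11.8061 knots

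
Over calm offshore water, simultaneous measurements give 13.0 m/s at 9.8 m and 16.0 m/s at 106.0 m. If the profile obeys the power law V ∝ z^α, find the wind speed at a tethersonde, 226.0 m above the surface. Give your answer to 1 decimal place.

17.1 m/s

First find α: α = ln(V₂/V₁)/ln(z₂/z₁) = ln(16.0/13.0)/ln(106.0/9.8) = 0.20764/2.38106 = 0.0872
Extrapolate from 106.0 m to 226.0 m: V₃ = 16.0 × (226.0/106.0)^0.0872 = 16.0 × 1.0683 = 17.0920 m/s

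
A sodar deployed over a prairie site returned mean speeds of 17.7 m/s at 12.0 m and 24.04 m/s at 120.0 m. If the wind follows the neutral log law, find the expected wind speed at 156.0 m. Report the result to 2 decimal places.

24.76 m/s

Log law: V ∝ ln(z/z₀). From the pair, with r = V₁/V₂ = 0.73627,
ln z₀ = (ln z₁ − r·ln z₂)/(1 − r) = (2.4849 − 0.73627×4.7875)/0.26373 = -3.9434 → z₀ = 0.01938 m
V₃ = V₁ · ln(z₃/z₀)/ln(z₁/z₀) = 17.7 × 8.9933/6.4284 = 24.7624 m/s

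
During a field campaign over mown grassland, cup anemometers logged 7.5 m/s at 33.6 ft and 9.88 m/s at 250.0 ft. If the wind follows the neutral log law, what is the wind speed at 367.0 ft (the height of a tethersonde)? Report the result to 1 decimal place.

10.3 m/s

Log law: V ∝ ln(z/z₀). From the pair, with r = V₁/V₂ = 0.75911,
ln z₀ = (ln z₁ − r·ln z₂)/(1 − r) = (3.5145 − 0.75911×5.5215)/0.24089 = -2.8098 → z₀ = 0.06021 ft
V₃ = V₁ · ln(z₃/z₀)/ln(z₁/z₀) = 7.5 × 8.7152/6.3244 = 10.3353 m/s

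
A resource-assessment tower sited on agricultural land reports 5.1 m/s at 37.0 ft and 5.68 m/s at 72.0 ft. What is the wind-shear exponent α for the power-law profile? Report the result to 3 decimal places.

α ≈ 0.162

Power law: V₂/V₁ = (z₂/z₁)^α ⇒ α = ln(V₂/V₁) / ln(z₂/z₁)
α = ln(5.68/5.1) / ln(72.0/37.0) = ln(1.1137) / ln(1.9459)
  = 0.10771 / 0.66575 = 0.16179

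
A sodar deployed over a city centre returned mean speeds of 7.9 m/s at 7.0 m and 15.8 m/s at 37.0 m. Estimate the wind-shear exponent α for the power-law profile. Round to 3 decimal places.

α ≈ 0.416

Power law: V₂/V₁ = (z₂/z₁)^α ⇒ α = ln(V₂/V₁) / ln(z₂/z₁)
α = ln(15.8/7.9) / ln(37.0/7.0) = ln(2.0000) / ln(5.2857)
  = 0.69315 / 1.66501 = 0.41630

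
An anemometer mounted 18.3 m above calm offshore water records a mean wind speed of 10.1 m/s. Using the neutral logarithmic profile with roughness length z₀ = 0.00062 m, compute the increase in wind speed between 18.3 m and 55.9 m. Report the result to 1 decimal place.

1.1 m/s

Log law: V₂ = V₁ · ln(z₂/z₀)/ln(z₁/z₀) = 10.1 × 11.4094/10.2927 = 11.1958 m/s
ΔV = 11.1958 − 10.1 = 1.0958 m/s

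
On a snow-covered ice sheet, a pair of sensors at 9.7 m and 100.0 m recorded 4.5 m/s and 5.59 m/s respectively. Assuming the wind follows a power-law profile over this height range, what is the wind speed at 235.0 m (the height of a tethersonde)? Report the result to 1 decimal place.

6.1 m/s

First find α: α = ln(V₂/V₁)/ln(z₂/z₁) = ln(5.59/4.5)/ln(100.0/9.7) = 0.21690/2.33304 = 0.0930
Extrapolate from 100.0 m to 235.0 m: V₃ = 5.59 × (235.0/100.0)^0.0930 = 5.59 × 1.0827 = 6.0522 m/s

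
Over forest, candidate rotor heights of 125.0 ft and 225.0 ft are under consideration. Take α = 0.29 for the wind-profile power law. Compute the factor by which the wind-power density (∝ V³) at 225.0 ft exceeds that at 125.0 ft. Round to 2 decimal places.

Speed ratio: V_B/V_A = (z_B/z_A)^α = (225.0/125.0)^0.29 = (1.8000)^0.29 = 1.18585
Power-density ratio: P_B/P_A = (V_B/V_A)³ = (1.18585)³ = 1.66758

1.67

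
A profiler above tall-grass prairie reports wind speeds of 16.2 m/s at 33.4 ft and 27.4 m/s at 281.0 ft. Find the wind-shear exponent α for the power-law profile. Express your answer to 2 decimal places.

Power law: V₂/V₁ = (z₂/z₁)^α ⇒ α = ln(V₂/V₁) / ln(z₂/z₁)
α = ln(27.4/16.2) / ln(281.0/33.4) = ln(1.6914) / ln(8.4132)
  = 0.52553 / 2.12980 = 0.24675

α ≈ 0.25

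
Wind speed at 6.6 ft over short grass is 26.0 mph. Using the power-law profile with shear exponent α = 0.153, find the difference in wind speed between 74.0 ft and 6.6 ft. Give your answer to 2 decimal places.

11.63 mph

Power law: V₂ = V₁ · (z₂/z₁)^α = 26.0 × (11.2121)^0.153 = 37.6336 mph
ΔV = 37.6336 − 26.0 = 11.6336 mph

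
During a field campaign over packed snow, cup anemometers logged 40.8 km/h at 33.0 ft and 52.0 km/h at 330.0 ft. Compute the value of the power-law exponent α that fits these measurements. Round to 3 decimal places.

Power law: V₂/V₁ = (z₂/z₁)^α ⇒ α = ln(V₂/V₁) / ln(z₂/z₁)
α = ln(52.0/40.8) / ln(330.0/33.0) = ln(1.2745) / ln(10.0000)
  = 0.24256 / 2.30259 = 0.10534

α ≈ 0.105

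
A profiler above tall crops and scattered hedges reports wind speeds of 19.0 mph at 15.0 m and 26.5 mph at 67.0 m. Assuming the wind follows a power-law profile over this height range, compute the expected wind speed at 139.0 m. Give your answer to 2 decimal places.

31.17 mph

First find α: α = ln(V₂/V₁)/ln(z₂/z₁) = ln(26.5/19.0)/ln(67.0/15.0) = 0.33271/1.49664 = 0.2223
Extrapolate from 67.0 m to 139.0 m: V₃ = 26.5 × (139.0/67.0)^0.2223 = 26.5 × 1.1761 = 31.1675 mph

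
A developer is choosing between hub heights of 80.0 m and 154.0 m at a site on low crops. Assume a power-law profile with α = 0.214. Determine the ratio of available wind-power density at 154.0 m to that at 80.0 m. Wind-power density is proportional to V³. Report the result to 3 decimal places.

1.523

Speed ratio: V_B/V_A = (z_B/z_A)^α = (154.0/80.0)^0.214 = (1.9250)^0.214 = 1.15045
Power-density ratio: P_B/P_A = (V_B/V_A)³ = (1.15045)³ = 1.52267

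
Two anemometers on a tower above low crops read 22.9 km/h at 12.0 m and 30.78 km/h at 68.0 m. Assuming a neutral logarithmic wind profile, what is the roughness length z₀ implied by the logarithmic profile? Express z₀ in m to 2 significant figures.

Log law: V(z) ∝ ln(z/z₀). With r = V₁/V₂ = 22.9/30.78 = 0.74399,
r · ln(z₂/z₀) = ln(z₁/z₀) ⇒ ln z₀ = (ln z₁ − r·ln z₂)/(1 − r)
ln z₀ = (2.48491 − 0.74399×4.21951) / 0.25601 = -2.5560
z₀ = exp(-2.5560) = 0.07761 m

z₀ ≈ 0.078 m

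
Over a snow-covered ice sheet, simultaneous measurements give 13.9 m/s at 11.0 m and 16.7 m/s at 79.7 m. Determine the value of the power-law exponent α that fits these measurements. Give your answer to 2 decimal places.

α ≈ 0.09

Power law: V₂/V₁ = (z₂/z₁)^α ⇒ α = ln(V₂/V₁) / ln(z₂/z₁)
α = ln(16.7/13.9) / ln(79.7/11.0) = ln(1.2014) / ln(7.2455)
  = 0.18352 / 1.98037 = 0.09267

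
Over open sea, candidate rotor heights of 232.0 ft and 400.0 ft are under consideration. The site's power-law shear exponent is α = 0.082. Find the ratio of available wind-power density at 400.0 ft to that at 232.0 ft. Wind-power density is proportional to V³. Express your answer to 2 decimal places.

Speed ratio: V_B/V_A = (z_B/z_A)^α = (400.0/232.0)^0.082 = (1.7241)^0.082 = 1.04568
Power-density ratio: P_B/P_A = (V_B/V_A)³ = (1.04568)³ = 1.14340

1.14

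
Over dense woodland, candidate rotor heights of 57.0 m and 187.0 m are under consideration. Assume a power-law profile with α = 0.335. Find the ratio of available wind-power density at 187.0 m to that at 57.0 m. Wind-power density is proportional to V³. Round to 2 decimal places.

3.30

Speed ratio: V_B/V_A = (z_B/z_A)^α = (187.0/57.0)^0.335 = (3.2807)^0.335 = 1.48884
Power-density ratio: P_B/P_A = (V_B/V_A)³ = (1.48884)³ = 3.30025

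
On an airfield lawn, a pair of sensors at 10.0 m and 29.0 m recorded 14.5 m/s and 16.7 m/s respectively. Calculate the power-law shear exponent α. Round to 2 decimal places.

α ≈ 0.13

Power law: V₂/V₁ = (z₂/z₁)^α ⇒ α = ln(V₂/V₁) / ln(z₂/z₁)
α = ln(16.7/14.5) / ln(29.0/10.0) = ln(1.1517) / ln(2.9000)
  = 0.14126 / 1.06471 = 0.13267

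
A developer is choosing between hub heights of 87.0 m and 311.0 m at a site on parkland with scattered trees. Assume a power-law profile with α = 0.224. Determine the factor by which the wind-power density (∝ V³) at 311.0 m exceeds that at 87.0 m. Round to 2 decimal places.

2.35

Speed ratio: V_B/V_A = (z_B/z_A)^α = (311.0/87.0)^0.224 = (3.5747)^0.224 = 1.33023
Power-density ratio: P_B/P_A = (V_B/V_A)³ = (1.33023)³ = 2.35385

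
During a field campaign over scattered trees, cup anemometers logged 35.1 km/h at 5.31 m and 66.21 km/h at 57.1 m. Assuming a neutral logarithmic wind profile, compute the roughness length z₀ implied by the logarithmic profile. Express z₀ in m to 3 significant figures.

Log law: V(z) ∝ ln(z/z₀). With r = V₁/V₂ = 35.1/66.21 = 0.53013,
r · ln(z₂/z₀) = ln(z₁/z₀) ⇒ ln z₀ = (ln z₁ − r·ln z₂)/(1 − r)
ln z₀ = (1.66959 − 0.53013×4.04480) / 0.46987 = -1.0103
z₀ = exp(-1.0103) = 0.3641 m

z₀ ≈ 0.364 m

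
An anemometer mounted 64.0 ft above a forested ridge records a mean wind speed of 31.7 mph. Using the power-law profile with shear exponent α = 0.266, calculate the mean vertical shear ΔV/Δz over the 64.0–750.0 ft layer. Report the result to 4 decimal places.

Power law: V₂ = V₁ · (z₂/z₁)^α = 31.7 × (11.7188)^0.266 = 61.0073 mph
ΔV/Δz = (61.0073 − 31.7)/(750.0 − 64.0) = 29.3073/686.0000 = 0.04272 mph/ft

0.0427 mph/ft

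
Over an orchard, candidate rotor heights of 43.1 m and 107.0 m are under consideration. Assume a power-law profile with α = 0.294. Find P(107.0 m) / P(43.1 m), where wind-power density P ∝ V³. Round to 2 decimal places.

2.23

Speed ratio: V_B/V_A = (z_B/z_A)^α = (107.0/43.1)^0.294 = (2.4826)^0.294 = 1.30648
Power-density ratio: P_B/P_A = (V_B/V_A)³ = (1.30648)³ = 2.23001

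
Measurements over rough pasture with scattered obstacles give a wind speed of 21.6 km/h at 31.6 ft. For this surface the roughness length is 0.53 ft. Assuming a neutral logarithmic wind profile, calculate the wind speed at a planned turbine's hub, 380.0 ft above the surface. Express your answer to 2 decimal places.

34.74 km/h

Log law: V(z) ∝ ln(z/z₀), so V₂/V₁ = ln(z₂/z₀) / ln(z₁/z₀).
ln(380.0/0.53) = 6.5750, ln(31.6/0.53) = 4.0880
V₂ = 21.6 × 6.5750/4.0880 = 21.6 × 1.6084 = 34.7407 km/h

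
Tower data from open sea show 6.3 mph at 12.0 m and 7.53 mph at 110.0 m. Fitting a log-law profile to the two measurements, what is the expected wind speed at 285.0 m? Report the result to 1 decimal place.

8.1 mph

Log law: V ∝ ln(z/z₀). From the pair, with r = V₁/V₂ = 0.83665,
ln z₀ = (ln z₁ − r·ln z₂)/(1 − r) = (2.4849 − 0.83665×4.7005)/0.16335 = -8.8632 → z₀ = 0.0001415 m
V₃ = V₁ · ln(z₃/z₀)/ln(z₁/z₀) = 6.3 × 14.5156/11.3481 = 8.0585 mph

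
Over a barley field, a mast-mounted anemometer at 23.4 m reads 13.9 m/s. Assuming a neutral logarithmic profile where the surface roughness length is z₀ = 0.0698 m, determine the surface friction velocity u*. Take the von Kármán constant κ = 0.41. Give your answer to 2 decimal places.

u* ≈ 0.98 m/s

Log law: V(z) = (u*/κ) · ln(z/z₀) ⇒ u* = κ · V / ln(z/z₀)
u* = 0.41 × 13.9 / ln(23.4/0.0698) = 0.41 × 13.9 / 5.8149
   = 5.6990 / 5.8149 = 0.9801 m/s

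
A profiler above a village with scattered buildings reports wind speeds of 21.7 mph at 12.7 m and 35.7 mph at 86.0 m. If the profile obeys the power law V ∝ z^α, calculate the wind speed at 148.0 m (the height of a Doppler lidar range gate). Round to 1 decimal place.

41.1 mph

First find α: α = ln(V₂/V₁)/ln(z₂/z₁) = ln(35.7/21.7)/ln(86.0/12.7) = 0.49784/1.91275 = 0.2603
Extrapolate from 86.0 m to 148.0 m: V₃ = 35.7 × (148.0/86.0)^0.2603 = 35.7 × 1.1518 = 41.1179 mph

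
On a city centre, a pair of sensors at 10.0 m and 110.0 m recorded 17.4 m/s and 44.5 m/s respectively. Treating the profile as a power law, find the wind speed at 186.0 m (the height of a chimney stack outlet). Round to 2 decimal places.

54.66 m/s

First find α: α = ln(V₂/V₁)/ln(z₂/z₁) = ln(44.5/17.4)/ln(110.0/10.0) = 0.93902/2.39790 = 0.3916
Extrapolate from 110.0 m to 186.0 m: V₃ = 44.5 × (186.0/110.0)^0.3916 = 44.5 × 1.2284 = 54.6628 m/s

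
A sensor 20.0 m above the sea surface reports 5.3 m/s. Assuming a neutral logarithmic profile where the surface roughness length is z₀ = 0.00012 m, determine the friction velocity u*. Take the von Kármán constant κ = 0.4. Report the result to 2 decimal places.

Log law: V(z) = (u*/κ) · ln(z/z₀) ⇒ u* = κ · V / ln(z/z₀)
u* = 0.4 × 5.3 / ln(20.0/0.00012) = 0.4 × 5.3 / 12.0238
   = 2.1200 / 12.0238 = 0.1763 m/s

u* ≈ 0.18 m/s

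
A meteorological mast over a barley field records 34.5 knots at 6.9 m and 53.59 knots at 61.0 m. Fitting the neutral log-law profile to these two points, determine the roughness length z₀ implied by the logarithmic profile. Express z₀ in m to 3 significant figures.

z₀ ≈ 0.134 m

Log law: V(z) ∝ ln(z/z₀). With r = V₁/V₂ = 34.5/53.59 = 0.64378,
r · ln(z₂/z₀) = ln(z₁/z₀) ⇒ ln z₀ = (ln z₁ − r·ln z₂)/(1 − r)
ln z₀ = (1.93152 − 0.64378×4.11087) / 0.35622 = -2.0071
z₀ = exp(-2.0071) = 0.1344 m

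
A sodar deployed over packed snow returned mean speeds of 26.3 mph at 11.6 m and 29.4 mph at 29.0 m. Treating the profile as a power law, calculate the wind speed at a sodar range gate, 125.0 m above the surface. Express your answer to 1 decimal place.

First find α: α = ln(V₂/V₁)/ln(z₂/z₁) = ln(29.4/26.3)/ln(29.0/11.6) = 0.11143/0.91629 = 0.1216
Extrapolate from 29.0 m to 125.0 m: V₃ = 29.4 × (125.0/29.0)^0.1216 = 29.4 × 1.1944 = 35.1162 mph

35.1 mph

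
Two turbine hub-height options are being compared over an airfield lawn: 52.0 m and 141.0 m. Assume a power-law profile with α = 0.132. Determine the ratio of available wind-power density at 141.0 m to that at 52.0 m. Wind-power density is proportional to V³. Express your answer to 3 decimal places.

Speed ratio: V_B/V_A = (z_B/z_A)^α = (141.0/52.0)^0.132 = (2.7115)^0.132 = 1.14073
Power-density ratio: P_B/P_A = (V_B/V_A)³ = (1.14073)³ = 1.48441

1.484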